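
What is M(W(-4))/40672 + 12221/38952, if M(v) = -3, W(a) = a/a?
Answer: 62116957/198031968 ≈ 0.31367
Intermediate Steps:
W(a) = 1
M(W(-4))/40672 + 12221/38952 = -3/40672 + 12221/38952 = 62116957/198031968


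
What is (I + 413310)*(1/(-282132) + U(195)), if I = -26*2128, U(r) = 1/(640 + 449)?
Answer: 1863117319/5689662 ≈ 327.46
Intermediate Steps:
U(r) = 1/1089
I = -55328
(I + 413310)*(1/(-282132) + U(195)) = (-55328 + 413310)*(1/(-282132) + 1/1089) = 357982*(-1/282132 + 1/1089) = 357982*(10409/11379324) = 1863117319/5689662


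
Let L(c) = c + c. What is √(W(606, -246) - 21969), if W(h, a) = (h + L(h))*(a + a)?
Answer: 15*I*√4073 ≈ 957.3*I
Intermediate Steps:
L(c) = 2*c
W(h, a) = 6*a*h (W(h, a) = (h + 2*h)*(a + a) = (3*h)*(2*a) = 6*a*h)
√(W(606, -246) - 21969) = √(6*(-246)*606 - 21969) = √(-894456 - 21969) = √(-916425) = 15*I*√4073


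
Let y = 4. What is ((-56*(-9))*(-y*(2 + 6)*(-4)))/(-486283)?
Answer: -9216/69469 ≈ -0.13266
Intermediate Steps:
((-56*(-9))*(-y*(2 + 6)*(-4)))/(-486283) = ((-56*(-9))*(-4*(2 + 6)*(-4)))/(-486283) = (504*(-4*8*(-4)))*(-1/486283) = (504*(-1*32*(-4)))*(-1/486283) = (504*(-32*(-4)))*(-1/486283) = (504*128)*(-1/486283) = 64512*(-1/486283) = -9216/69469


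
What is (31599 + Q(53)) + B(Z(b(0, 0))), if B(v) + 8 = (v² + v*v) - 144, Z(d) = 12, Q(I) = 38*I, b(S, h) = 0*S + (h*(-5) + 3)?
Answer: 33749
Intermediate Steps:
b(S, h) = 3 - 5*h (b(S, h) = 0 + (-5*h + 3) = 0 + (3 - 5*h) = 3 - 5*h)
B(v) = -152 + 2*v² (B(v) = -8 + ((v² + v*v) - 144) = -8 + ((v² + v²) - 144) = -8 + (2*v² - 144) = -8 + (-144 + 2*v²) = -152 + 2*v²)
(31599 + Q(53)) + B(Z(b(0, 0))) = (31599 + 38*53) + (-152 + 2*12²) = (31599 + 2014) + (-152 + 2*144) = 33613 + (-152 + 288) = 33613 + 136 = 33749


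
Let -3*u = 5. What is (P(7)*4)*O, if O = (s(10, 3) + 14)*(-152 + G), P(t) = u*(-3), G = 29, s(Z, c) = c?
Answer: -41820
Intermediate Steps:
u = -5/3 (u = -⅓*5 = -5/3 ≈ -1.6667)
P(t) = 5 (P(t) = -5/3*(-3) = 5)
O = -2091 (O = (3 + 14)*(-152 + 29) = 17*(-123) = -2091)
(P(7)*4)*O = (5*4)*(-2091) = 20*(-2091) = -41820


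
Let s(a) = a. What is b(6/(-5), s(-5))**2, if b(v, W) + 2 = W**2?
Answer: 529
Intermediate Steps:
b(v, W) = -2 + W**2
b(6/(-5), s(-5))**2 = (-2 + (-5)**2)**2 = (-2 + 25)**2 = 23**2 = 529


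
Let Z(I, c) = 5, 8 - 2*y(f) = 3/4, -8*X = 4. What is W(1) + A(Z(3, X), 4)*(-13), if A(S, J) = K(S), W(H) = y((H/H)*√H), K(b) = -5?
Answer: 549/8 ≈ 68.625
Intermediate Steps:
X = -½ (X = -⅛*4 = -½ ≈ -0.50000)
y(f) = 29/8 (y(f) = 4 - 3/(2*4) = 4 - ½*¾ = 4 - 3/8 = 29/8)
W(H) = 29/8
A(S, J) = -5
W(1) + A(Z(3, X), 4)*(-13) = 29/8 - 5*(-13) = 29/8 + 65 = 549/8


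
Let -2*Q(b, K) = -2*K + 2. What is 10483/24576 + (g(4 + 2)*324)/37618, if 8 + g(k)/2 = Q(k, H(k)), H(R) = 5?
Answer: 165324251/462249984 ≈ 0.35765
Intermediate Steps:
Q(b, K) = -1 + K (Q(b, K) = -(-2*K + 2)/2 = -(2 - 2*K)/2 = -1 + K)
g(k) = -8 (g(k) = -16 + 2*(-1 + 5) = -16 + 2*4 = -16 + 8 = -8)
10483/24576 + (g(4 + 2)*324)/37618 = 10483/24576 - 8*324/37618 = 10483*(1/24576) - 2592*1/37618 = 10483/24576 - 1296/18809 = 165324251/462249984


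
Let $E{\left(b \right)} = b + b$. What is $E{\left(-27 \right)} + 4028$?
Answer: $3974$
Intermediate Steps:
$E{\left(b \right)} = 2 b$
$E{\left(-27 \right)} + 4028 = 2 \left(-27\right) + 4028 = -54 + 4028 = 3974$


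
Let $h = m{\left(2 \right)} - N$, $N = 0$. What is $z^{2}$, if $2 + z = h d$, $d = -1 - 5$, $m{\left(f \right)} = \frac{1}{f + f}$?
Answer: $\frac{49}{4} \approx 12.25$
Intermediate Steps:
$m{\left(f \right)} = \frac{1}{2 f}$
$h = \frac{1}{4}$ ($h = \frac{1}{2 \cdot 2} - 0 = \frac{1}{2} \cdot \frac{1}{2} + 0 = \frac{1}{4} + 0 = \frac{1}{4} \approx 0.25$)
$d = -6$ ($d = -1 - 5 = -6$)
$z = - \frac{7}{2}$ ($z = -2 + \frac{1}{4} \left(-6\right) = -2 - \frac{3}{2} = - \frac{7}{2} \approx -3.5$)
$z^{2} = \left(- \frac{7}{2}\right)^{2} = \frac{49}{4}$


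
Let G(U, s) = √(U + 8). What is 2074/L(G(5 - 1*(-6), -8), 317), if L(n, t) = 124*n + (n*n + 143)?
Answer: -83997/66475 + 64294*√19/66475 ≈ 2.9523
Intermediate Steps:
G(U, s) = √(8 + U)
L(n, t) = 143 + n² + 124*n (L(n, t) = 124*n + (n² + 143) = 124*n + (143 + n²) = 143 + n² + 124*n)
2074/L(G(5 - 1*(-6), -8), 317) = 2074/(143 + (√(8 + (5 - 1*(-6))))² + 124*√(8 + (5 - 1*(-6)))) = 2074/(143 + (√(8 + (5 + 6)))² + 124*√(8 + (5 + 6))) = 2074/(143 + (√(8 + 11))² + 124*√(8 + 11)) = 2074/(143 + (√19)² + 124*√19) = 2074/(143 + 19 + 124*√19) = 2074/(162 + 124*√19)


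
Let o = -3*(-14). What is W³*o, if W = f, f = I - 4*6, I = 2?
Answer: -447216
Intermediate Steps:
f = -22 (f = 2 - 4*6 = 2 - 24 = -22)
W = -22
o = 42 (o = -1*(-42) = 42)
W³*o = (-22)³*42 = -10648*42 = -447216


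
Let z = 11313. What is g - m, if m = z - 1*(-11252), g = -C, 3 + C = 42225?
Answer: -64787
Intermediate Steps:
C = 42222 (C = -3 + 42225 = 42222)
g = -42222 (g = -1*42222 = -42222)
m = 22565 (m = 11313 - 1*(-11252) = 11313 + 11252 = 22565)
g - m = -42222 - 1*22565 = -42222 - 22565 = -64787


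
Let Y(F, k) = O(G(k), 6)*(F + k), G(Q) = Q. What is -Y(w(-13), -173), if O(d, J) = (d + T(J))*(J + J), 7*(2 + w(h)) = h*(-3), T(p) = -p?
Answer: -2547528/7 ≈ -3.6393e+5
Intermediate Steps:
w(h) = -2 - 3*h/7 (w(h) = -2 + (h*(-3))/7 = -2 + (-3*h)/7 = -2 - 3*h/7)
O(d, J) = 2*J*(d - J) (O(d, J) = (d - J)*(J + J) = (d - J)*(2*J) = 2*J*(d - J))
Y(F, k) = (-72 + 12*k)*(F + k) (Y(F, k) = (2*6*(k - 1*6))*(F + k) = (2*6*(k - 6))*(F + k) = (2*6*(-6 + k))*(F + k) = (-72 + 12*k)*(F + k))
-Y(w(-13), -173) = -12*(-6 - 173)*((-2 - 3/7*(-13)) - 173) = -12*(-179)*((-2 + 39/7) - 173) = -12*(-179)*(25/7 - 173) = -12*(-179)*(-1186)/7 = -1*2547528/7 = -2547528/7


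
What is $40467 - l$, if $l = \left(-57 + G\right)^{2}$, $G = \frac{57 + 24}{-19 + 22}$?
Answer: $39567$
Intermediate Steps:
$G = 27$ ($G = \frac{81}{3} = 81 \cdot \frac{1}{3} = 27$)
$l = 900$ ($l = \left(-57 + 27\right)^{2} = \left(-30\right)^{2} = 900$)
$40467 - l = 40467 - 900 = 39567$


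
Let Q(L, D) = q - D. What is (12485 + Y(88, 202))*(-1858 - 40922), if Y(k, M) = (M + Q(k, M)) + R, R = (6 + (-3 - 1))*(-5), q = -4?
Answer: -533509380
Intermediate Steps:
Q(L, D) = -4 - D
R = -10 (R = (6 - 4)*(-5) = 2*(-5) = -10)
Y(k, M) = -14 (Y(k, M) = (M + (-4 - M)) - 10 = -4 - 10 = -14)
(12485 + Y(88, 202))*(-1858 - 40922) = (12485 - 14)*(-1858 - 40922) = 12471*(-42780) = -533509380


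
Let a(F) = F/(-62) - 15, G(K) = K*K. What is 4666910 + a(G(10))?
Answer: 144673695/31 ≈ 4.6669e+6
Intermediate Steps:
G(K) = K²
a(F) = -15 - F/62 (a(F) = F*(-1/62) - 15 = -F/62 - 15 = -15 - F/62)
4666910 + a(G(10)) = 4666910 + (-15 - 1/62*10²) = 4666910 + (-15 - 1/62*100) = 4666910 + (-15 - 50/31) = 4666910 - 515/31 = 144673695/31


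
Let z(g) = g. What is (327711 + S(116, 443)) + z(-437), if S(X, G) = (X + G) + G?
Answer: 328276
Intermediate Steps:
S(X, G) = X + 2*G (S(X, G) = (G + X) + G = X + 2*G)
(327711 + S(116, 443)) + z(-437) = (327711 + (116 + 2*443)) - 437 = (327711 + (116 + 886)) - 437 = (327711 + 1002) - 437 = 328713 - 437 = 328276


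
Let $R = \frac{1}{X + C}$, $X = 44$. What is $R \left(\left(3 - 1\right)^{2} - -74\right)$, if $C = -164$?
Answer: $- \frac{13}{20} \approx -0.65$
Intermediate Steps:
$R = - \frac{1}{120}$ ($R = \frac{1}{44 - 164} = \frac{1}{-120} = - \frac{1}{120} \approx -0.0083333$)
$R \left(\left(3 - 1\right)^{2} - -74\right) = - \frac{\left(3 - 1\right)^{2} - -74}{120} = - \frac{2^{2} + 74}{120} = - \frac{4 + 74}{120} = \left(- \frac{1}{120}\right) 78 = - \frac{13}{20}$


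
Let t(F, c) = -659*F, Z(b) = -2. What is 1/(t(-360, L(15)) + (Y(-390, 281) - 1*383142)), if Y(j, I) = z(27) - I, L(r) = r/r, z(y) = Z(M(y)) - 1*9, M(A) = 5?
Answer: -1/146194 ≈ -6.8402e-6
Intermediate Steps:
z(y) = -11 (z(y) = -2 - 1*9 = -2 - 9 = -11)
L(r) = 1
Y(j, I) = -11 - I
1/(t(-360, L(15)) + (Y(-390, 281) - 1*383142)) = 1/(-659*(-360) + ((-11 - 1*281) - 1*383142)) = 1/(237240 + ((-11 - 281) - 383142)) = 1/(237240 + (-292 - 383142)) = 1/(237240 - 383434) = 1/(-146194) = -1/146194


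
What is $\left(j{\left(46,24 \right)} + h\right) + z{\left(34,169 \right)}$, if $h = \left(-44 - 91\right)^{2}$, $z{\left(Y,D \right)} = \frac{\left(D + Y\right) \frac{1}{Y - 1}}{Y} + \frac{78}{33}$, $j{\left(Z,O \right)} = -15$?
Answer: $\frac{20434475}{1122} \approx 18213.0$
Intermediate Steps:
$z{\left(Y,D \right)} = \frac{26}{11} + \frac{D + Y}{Y \left(-1 + Y\right)}$ ($z{\left(Y,D \right)} = \frac{\left(D + Y\right) \frac{1}{-1 + Y}}{Y} + 78 \cdot \frac{1}{33} = \frac{\frac{1}{-1 + Y} \left(D + Y\right)}{Y} + \frac{26}{11} = \frac{D + Y}{Y \left(-1 + Y\right)} + \frac{26}{11} = \frac{26}{11} + \frac{D + Y}{Y \left(-1 + Y\right)}$)
$h = 18225$ ($h = \left(-135\right)^{2} = 18225$)
$\left(j{\left(46,24 \right)} + h\right) + z{\left(34,169 \right)} = \left(-15 + 18225\right) + \frac{\left(-15\right) 34 + 11 \cdot 169 + 26 \cdot 34^{2}}{11 \cdot 34 \left(-1 + 34\right)} = 18210 + \frac{1}{11} \cdot \frac{1}{34} \cdot \frac{1}{33} \left(-510 + 1859 + 26 \cdot 1156\right) = 18210 + \frac{1}{11} \cdot \frac{1}{34} \cdot \frac{1}{33} \left(-510 + 1859 + 30056\right) = 18210 + \frac{1}{11} \cdot \frac{1}{34} \cdot \frac{1}{33} \cdot 31405 = 18210 + \frac{2855}{1122} = \frac{20434475}{1122}$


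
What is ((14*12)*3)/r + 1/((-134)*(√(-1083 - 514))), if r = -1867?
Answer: -504/1867 + I*√1597/213998 ≈ -0.26995 + 0.00018674*I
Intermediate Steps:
((14*12)*3)/r + 1/((-134)*(√(-1083 - 514))) = ((14*12)*3)/(-1867) + 1/((-134)*(√(-1083 - 514))) = (168*3)*(-1/1867) - (-I*√1597/1597)/134 = 504*(-1/1867) - (-I*√1597/1597)/134 = -504/1867 - (-1)*I*√1597/213998 = -504/1867 + I*√1597/213998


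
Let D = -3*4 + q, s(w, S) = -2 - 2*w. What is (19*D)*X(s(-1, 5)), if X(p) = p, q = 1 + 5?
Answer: 0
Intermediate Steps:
q = 6
D = -6 (D = -3*4 + 6 = -12 + 6 = -6)
(19*D)*X(s(-1, 5)) = (19*(-6))*(-2 - 2*(-1)) = -114*(-2 + 2) = -114*0 = 0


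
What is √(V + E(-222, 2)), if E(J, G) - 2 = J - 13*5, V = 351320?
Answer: √351035 ≈ 592.48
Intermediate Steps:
E(J, G) = -63 + J (E(J, G) = 2 + (J - 13*5) = 2 + (J - 65) = 2 + (-65 + J) = -63 + J)
√(V + E(-222, 2)) = √(351320 + (-63 - 222)) = √(351320 - 285) = √351035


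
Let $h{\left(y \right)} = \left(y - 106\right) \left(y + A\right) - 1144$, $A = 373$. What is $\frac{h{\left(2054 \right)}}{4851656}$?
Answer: $\frac{1181663}{1212914} \approx 0.97423$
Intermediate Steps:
$h{\left(y \right)} = -1144 + \left(-106 + y\right) \left(373 + y\right)$ ($h{\left(y \right)} = \left(y - 106\right) \left(y + 373\right) - 1144 = \left(-106 + y\right) \left(373 + y\right) - 1144 = -1144 + \left(-106 + y\right) \left(373 + y\right)$)
$\frac{h{\left(2054 \right)}}{4851656} = \frac{-40682 + 2054^{2} + 267 \cdot 2054}{4851656} = \left(-40682 + 4218916 + 548418\right) \frac{1}{4851656} = 4726652 \cdot \frac{1}{4851656} = \frac{1181663}{1212914}$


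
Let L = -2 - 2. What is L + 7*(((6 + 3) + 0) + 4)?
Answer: 87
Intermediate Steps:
L = -4
L + 7*(((6 + 3) + 0) + 4) = -4 + 7*(((6 + 3) + 0) + 4) = -4 + 7*((9 + 0) + 4) = -4 + 7*(9 + 4) = -4 + 7*13 = -4 + 91 = 87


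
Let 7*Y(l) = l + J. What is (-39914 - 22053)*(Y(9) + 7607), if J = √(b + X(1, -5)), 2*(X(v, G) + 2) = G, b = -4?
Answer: -3300238486/7 - 61967*I*√34/14 ≈ -4.7146e+8 - 25809.0*I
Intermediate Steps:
X(v, G) = -2 + G/2
J = I*√34/2 (J = √(-4 + (-2 + (½)*(-5))) = √(-4 + (-2 - 5/2)) = √(-4 - 9/2) = √(-17/2) = I*√34/2 ≈ 2.9155*I)
Y(l) = l/7 + I*√34/14 (Y(l) = (l + I*√34/2)/7 = l/7 + I*√34/14)
(-39914 - 22053)*(Y(9) + 7607) = (-39914 - 22053)*(((⅐)*9 + I*√34/14) + 7607) = -61967*((9/7 + I*√34/14) + 7607) = -61967*(53258/7 + I*√34/14) = -3300238486/7 - 61967*I*√34/14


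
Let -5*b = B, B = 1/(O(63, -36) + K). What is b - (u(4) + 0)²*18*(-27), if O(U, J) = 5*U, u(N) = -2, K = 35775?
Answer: 350794799/180450 ≈ 1944.0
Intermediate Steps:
B = 1/36090 (B = 1/(5*63 + 35775) = 1/(315 + 35775) = 1/36090 ≈ 2.7709e-5)
b = -1/180450 (b = -⅕*1/36090 = -1/180450 ≈ -5.5417e-6)
b - (u(4) + 0)²*18*(-27) = -1/180450 - (-2 + 0)²*18*(-27) = -1/180450 - (-2)²*18*(-27) = -1/180450 - 4*18*(-27) = -1/180450 - 72*(-27) = -1/180450 - 1*(-1944) = -1/180450 + 1944 = 350794799/180450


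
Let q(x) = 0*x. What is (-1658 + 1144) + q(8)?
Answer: -514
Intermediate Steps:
q(x) = 0
(-1658 + 1144) + q(8) = (-1658 + 1144) + 0 = -514 + 0 = -514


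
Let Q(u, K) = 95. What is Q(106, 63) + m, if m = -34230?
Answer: -34135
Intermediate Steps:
Q(106, 63) + m = 95 - 34230 = -34135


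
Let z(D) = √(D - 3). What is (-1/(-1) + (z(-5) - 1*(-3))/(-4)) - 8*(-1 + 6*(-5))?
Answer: 993/4 - I*√2/2 ≈ 248.25 - 0.70711*I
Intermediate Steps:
z(D) = √(-3 + D)
(-1/(-1) + (z(-5) - 1*(-3))/(-4)) - 8*(-1 + 6*(-5)) = (-1/(-1) + (√(-3 - 5) - 1*(-3))/(-4)) - 8*(-1 + 6*(-5)) = (-1*(-1) + (√(-8) + 3)*(-¼)) - 8*(-1 - 30) = (1 + (2*I*√2 + 3)*(-¼)) - 8*(-31) = (1 + (3 + 2*I*√2)*(-¼)) + 248 = (1 + (-¾ - I*√2/2)) + 248 = (¼ - I*√2/2) + 248 = 993/4 - I*√2/2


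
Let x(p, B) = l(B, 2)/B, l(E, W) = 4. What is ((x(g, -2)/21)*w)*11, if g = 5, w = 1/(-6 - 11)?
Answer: 22/357 ≈ 0.061625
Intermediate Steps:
w = -1/17 (w = 1/(-17) = -1/17 ≈ -0.058824)
x(p, B) = 4/B
((x(g, -2)/21)*w)*11 = (((4/(-2))/21)*(-1/17))*11 = (((4*(-1/2))*(1/21))*(-1/17))*11 = (-2*1/21*(-1/17))*11 = -2/21*(-1/17)*11 = (2/357)*11 = 22/357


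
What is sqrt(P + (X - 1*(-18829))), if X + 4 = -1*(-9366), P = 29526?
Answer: 33*sqrt(53) ≈ 240.24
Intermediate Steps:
X = 9362 (X = -4 - 1*(-9366) = -4 + 9366 = 9362)
sqrt(P + (X - 1*(-18829))) = sqrt(29526 + (9362 - 1*(-18829))) = sqrt(29526 + (9362 + 18829)) = sqrt(29526 + 28191) = sqrt(57717) = 33*sqrt(53)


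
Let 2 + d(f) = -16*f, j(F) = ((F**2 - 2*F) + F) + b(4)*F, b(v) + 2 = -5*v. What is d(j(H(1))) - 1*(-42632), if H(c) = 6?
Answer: 44262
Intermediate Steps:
b(v) = -2 - 5*v
j(F) = F**2 - 23*F (j(F) = ((F**2 - 2*F) + F) + (-2 - 5*4)*F = (F**2 - F) + (-2 - 20)*F = (F**2 - F) - 22*F = F**2 - 23*F)
d(f) = -2 - 16*f
d(j(H(1))) - 1*(-42632) = (-2 - 96*(-23 + 6)) - 1*(-42632) = (-2 - 96*(-17)) + 42632 = (-2 - 16*(-102)) + 42632 = (-2 + 1632) + 42632 = 1630 + 42632 = 44262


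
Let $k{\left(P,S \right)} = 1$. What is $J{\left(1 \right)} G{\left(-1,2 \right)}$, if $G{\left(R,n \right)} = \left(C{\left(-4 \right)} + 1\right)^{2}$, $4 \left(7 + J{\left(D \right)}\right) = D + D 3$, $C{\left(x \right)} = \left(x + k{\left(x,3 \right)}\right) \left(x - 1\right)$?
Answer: $-1536$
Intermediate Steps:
$C{\left(x \right)} = \left(1 + x\right) \left(-1 + x\right)$ ($C{\left(x \right)} = \left(x + 1\right) \left(x - 1\right) = \left(1 + x\right) \left(-1 + x\right)$)
$J{\left(D \right)} = -7 + D$ ($J{\left(D \right)} = -7 + \frac{D + D 3}{4} = -7 + \frac{D + 3 D}{4} = -7 + \frac{4 D}{4} = -7 + D$)
$G{\left(R,n \right)} = 256$ ($G{\left(R,n \right)} = \left(\left(-1 + \left(-4\right)^{2}\right) + 1\right)^{2} = \left(\left(-1 + 16\right) + 1\right)^{2} = \left(15 + 1\right)^{2} = 16^{2} = 256$)
$J{\left(1 \right)} G{\left(-1,2 \right)} = \left(-7 + 1\right) 256 = \left(-6\right) 256 = -1536$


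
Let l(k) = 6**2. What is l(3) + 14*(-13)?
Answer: -146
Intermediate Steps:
l(k) = 36
l(3) + 14*(-13) = 36 + 14*(-13) = 36 - 182 = -146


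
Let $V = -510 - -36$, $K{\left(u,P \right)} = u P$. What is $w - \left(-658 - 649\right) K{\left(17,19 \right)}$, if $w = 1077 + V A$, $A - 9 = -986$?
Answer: $886336$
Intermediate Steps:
$A = -977$ ($A = 9 - 986 = -977$)
$K{\left(u,P \right)} = P u$
$V = -474$ ($V = -510 + 36 = -474$)
$w = 464175$ ($w = 1077 - -463098 = 1077 + 463098 = 464175$)
$w - \left(-658 - 649\right) K{\left(17,19 \right)} = 464175 - \left(-658 - 649\right) 19 \cdot 17 = 464175 - \left(-1307\right) 323 = 464175 - -422161 = 464175 + 422161 = 886336$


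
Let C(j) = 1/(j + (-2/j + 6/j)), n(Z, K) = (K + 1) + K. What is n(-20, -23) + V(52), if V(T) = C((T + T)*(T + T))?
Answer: -1316088221/29246465 ≈ -45.000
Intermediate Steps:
n(Z, K) = 1 + 2*K (n(Z, K) = (1 + K) + K = 1 + 2*K)
C(j) = 1/(j + 4/j)
V(T) = 4*T²/(4 + 16*T⁴) (V(T) = ((T + T)*(T + T))/(4 + ((T + T)*(T + T))²) = ((2*T)*(2*T))/(4 + ((2*T)*(2*T))²) = (4*T²)/(4 + (4*T²)²) = (4*T²)/(4 + 16*T⁴) = 4*T²/(4 + 16*T⁴))
n(-20, -23) + V(52) = (1 + 2*(-23)) + 52²/(1 + 4*52⁴) = (1 - 46) + 2704/(1 + 4*7311616) = -45 + 2704/(1 + 29246464) = -45 + 2704/29246465 = -1316088221/29246465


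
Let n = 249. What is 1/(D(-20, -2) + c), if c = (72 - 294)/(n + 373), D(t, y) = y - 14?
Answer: -311/5087 ≈ -0.061136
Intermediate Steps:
D(t, y) = -14 + y
c = -111/311 (c = (72 - 294)/(249 + 373) = -222/622 = -222*1/622 = -111/311 ≈ -0.35691)
1/(D(-20, -2) + c) = 1/((-14 - 2) - 111/311) = 1/(-16 - 111/311) = 1/(-5087/311) = -311/5087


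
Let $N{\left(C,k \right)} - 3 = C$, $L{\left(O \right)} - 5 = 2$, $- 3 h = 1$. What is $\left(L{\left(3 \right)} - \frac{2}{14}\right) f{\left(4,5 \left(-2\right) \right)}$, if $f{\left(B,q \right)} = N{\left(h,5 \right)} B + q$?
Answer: $\frac{32}{7} \approx 4.5714$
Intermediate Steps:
$h = - \frac{1}{3}$ ($h = \left(- \frac{1}{3}\right) 1 = - \frac{1}{3} \approx -0.33333$)
$L{\left(O \right)} = 7$ ($L{\left(O \right)} = 5 + 2 = 7$)
$N{\left(C,k \right)} = 3 + C$
$f{\left(B,q \right)} = q + \frac{8 B}{3}$ ($f{\left(B,q \right)} = \left(3 - \frac{1}{3}\right) B + q = \frac{8 B}{3} + q = q + \frac{8 B}{3}$)
$\left(L{\left(3 \right)} - \frac{2}{14}\right) f{\left(4,5 \left(-2\right) \right)} = \left(7 - \frac{2}{14}\right) \left(5 \left(-2\right) + \frac{8}{3} \cdot 4\right) = \left(7 - \frac{1}{7}\right) \left(-10 + \frac{32}{3}\right) = \left(7 - \frac{1}{7}\right) \frac{2}{3} = \frac{48}{7} \cdot \frac{2}{3} = \frac{32}{7}$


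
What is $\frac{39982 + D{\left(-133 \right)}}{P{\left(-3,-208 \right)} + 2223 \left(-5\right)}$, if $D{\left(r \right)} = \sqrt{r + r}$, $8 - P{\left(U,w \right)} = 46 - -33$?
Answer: $- \frac{19991}{5593} - \frac{i \sqrt{266}}{11186} \approx -3.5743 - 0.001458 i$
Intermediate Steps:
$P{\left(U,w \right)} = -71$ ($P{\left(U,w \right)} = 8 - \left(46 - -33\right) = 8 - \left(46 + 33\right) = 8 - 79 = -71$)
$D{\left(r \right)} = \sqrt{2} \sqrt{r}$ ($D{\left(r \right)} = \sqrt{2 r} = \sqrt{2} \sqrt{r}$)
$\frac{39982 + D{\left(-133 \right)}}{P{\left(-3,-208 \right)} + 2223 \left(-5\right)} = \frac{39982 + \sqrt{2} \sqrt{-133}}{-71 + 2223 \left(-5\right)} = \frac{39982 + \sqrt{2} i \sqrt{133}}{-71 - 11115} = \frac{39982 + i \sqrt{266}}{-11186} = \left(39982 + i \sqrt{266}\right) \left(- \frac{1}{11186}\right) = - \frac{19991}{5593} - \frac{i \sqrt{266}}{11186}$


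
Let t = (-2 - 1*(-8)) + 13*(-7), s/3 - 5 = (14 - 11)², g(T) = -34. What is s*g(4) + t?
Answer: -1513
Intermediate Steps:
s = 42 (s = 15 + 3*(14 - 11)² = 15 + 3*3² = 15 + 3*9 = 15 + 27 = 42)
t = -85 (t = (-2 + 8) - 91 = 6 - 91 = -85)
s*g(4) + t = 42*(-34) - 85 = -1428 - 85 = -1513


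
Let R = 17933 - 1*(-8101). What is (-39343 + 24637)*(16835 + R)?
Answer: -630431514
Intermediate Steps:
R = 26034 (R = 17933 + 8101 = 26034)
(-39343 + 24637)*(16835 + R) = (-39343 + 24637)*(16835 + 26034) = -14706*42869 = -630431514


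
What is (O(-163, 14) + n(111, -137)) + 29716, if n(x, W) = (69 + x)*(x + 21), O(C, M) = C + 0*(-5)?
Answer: 53313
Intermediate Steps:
O(C, M) = C (O(C, M) = C + 0 = C)
n(x, W) = (21 + x)*(69 + x) (n(x, W) = (69 + x)*(21 + x) = (21 + x)*(69 + x))
(O(-163, 14) + n(111, -137)) + 29716 = (-163 + (1449 + 111² + 90*111)) + 29716 = (-163 + (1449 + 12321 + 9990)) + 29716 = (-163 + 23760) + 29716 = 23597 + 29716 = 53313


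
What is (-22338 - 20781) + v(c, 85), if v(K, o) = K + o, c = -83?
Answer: -43117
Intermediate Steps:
(-22338 - 20781) + v(c, 85) = (-22338 - 20781) + (-83 + 85) = -43119 + 2 = -43117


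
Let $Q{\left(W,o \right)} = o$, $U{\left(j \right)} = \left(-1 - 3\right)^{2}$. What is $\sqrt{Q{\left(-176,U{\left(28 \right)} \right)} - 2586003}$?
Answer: $i \sqrt{2585987} \approx 1608.1 i$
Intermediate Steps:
$U{\left(j \right)} = 16$ ($U{\left(j \right)} = \left(-4\right)^{2} = 16$)
$\sqrt{Q{\left(-176,U{\left(28 \right)} \right)} - 2586003} = \sqrt{16 - 2586003} = \sqrt{-2585987} = i \sqrt{2585987}$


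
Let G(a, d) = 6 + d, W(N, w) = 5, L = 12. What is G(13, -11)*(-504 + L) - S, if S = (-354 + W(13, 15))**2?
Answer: -119341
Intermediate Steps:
S = 121801 (S = (-354 + 5)**2 = (-349)**2 = 121801)
G(13, -11)*(-504 + L) - S = (6 - 11)*(-504 + 12) - 1*121801 = -5*(-492) - 121801 = 2460 - 121801 = -119341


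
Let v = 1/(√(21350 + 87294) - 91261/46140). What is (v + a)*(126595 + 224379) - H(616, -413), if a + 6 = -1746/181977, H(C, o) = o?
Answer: -2275783491870810425669971/1079188186508836297 + 114952062801600*√27161/17791064582483 ≈ -2.1077e+6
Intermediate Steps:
a = -364536/60659 (a = -6 - 1746/181977 = -6 - 1746*1/181977 = -6 - 582/60659 = -364536/60659 ≈ -6.0096)
v = 1/(-91261/46140 + 2*√27161) (v = 1/(√108644 - 91261*1/46140) = 1/(2*√27161 - 91261/46140) = 1/(-91261/46140 + 2*√27161) ≈ 0.0030522)
(v + a)*(126595 + 224379) - H(616, -413) = ((4210782540/231283839572279 + 4257799200*√27161/231283839572279) - 364536/60659)*(126595 + 224379) - 1*(-413) = (-84311030320462203684/14029446424614871861 + 4257799200*√27161/231283839572279)*350974 + 413 = (-2276229196591838575060632/1079188186508836297 + 114952062801600*√27161/17791064582483) + 413 = -2275783491870810425669971/1079188186508836297 + 114952062801600*√27161/17791064582483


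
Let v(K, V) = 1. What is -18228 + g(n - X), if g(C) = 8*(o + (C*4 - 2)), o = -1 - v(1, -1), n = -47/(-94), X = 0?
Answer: -18244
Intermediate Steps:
n = ½ (n = -47*(-1/94) = ½ ≈ 0.50000)
o = -2 (o = -1 - 1*1 = -1 - 1 = -2)
g(C) = -32 + 32*C (g(C) = 8*(-2 + (C*4 - 2)) = 8*(-2 + (4*C - 2)) = 8*(-2 + (-2 + 4*C)) = 8*(-4 + 4*C) = -32 + 32*C)
-18228 + g(n - X) = -18228 + (-32 + 32*(½ - 1*0)) = -18228 + (-32 + 32*(½ + 0)) = -18228 + (-32 + 32*(½)) = -18228 + (-32 + 16) = -18228 - 16 = -18244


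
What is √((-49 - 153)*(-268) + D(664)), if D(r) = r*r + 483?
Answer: √495515 ≈ 703.93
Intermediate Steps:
D(r) = 483 + r² (D(r) = r² + 483 = 483 + r²)
√((-49 - 153)*(-268) + D(664)) = √((-49 - 153)*(-268) + (483 + 664²)) = √(-202*(-268) + (483 + 440896)) = √(54136 + 441379) = √495515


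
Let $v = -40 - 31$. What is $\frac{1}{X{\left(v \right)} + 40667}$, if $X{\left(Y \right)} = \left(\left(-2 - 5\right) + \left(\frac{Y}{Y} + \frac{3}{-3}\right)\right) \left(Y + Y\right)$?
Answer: $\frac{1}{41661} \approx 2.4003 \cdot 10^{-5}$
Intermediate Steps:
$v = -71$ ($v = -40 - 31 = -71$)
$X{\left(Y \right)} = - 14 Y$ ($X{\left(Y \right)} = \left(-7 + \left(1 + 3 \left(- \frac{1}{3}\right)\right)\right) 2 Y = \left(-7 + \left(1 - 1\right)\right) 2 Y = \left(-7 + 0\right) 2 Y = - 7 \cdot 2 Y = - 14 Y$)
$\frac{1}{X{\left(v \right)} + 40667} = \frac{1}{\left(-14\right) \left(-71\right) + 40667} = \frac{1}{994 + 40667} = \frac{1}{41661}$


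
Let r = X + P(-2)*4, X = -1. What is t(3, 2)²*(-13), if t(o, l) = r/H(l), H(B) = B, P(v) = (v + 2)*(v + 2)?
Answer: -13/4 ≈ -3.2500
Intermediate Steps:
P(v) = (2 + v)² (P(v) = (2 + v)*(2 + v) = (2 + v)²)
r = -1 (r = -1 + (2 - 2)²*4 = -1 + 0²*4 = -1 + 0*4 = -1 + 0 = -1)
t(o, l) = -1/l
t(3, 2)²*(-13) = (-1/2)²*(-13) = (-1*½)²*(-13) = (-½)²*(-13) = (¼)*(-13) = -13/4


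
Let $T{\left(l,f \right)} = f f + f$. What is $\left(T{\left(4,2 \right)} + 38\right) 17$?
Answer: $748$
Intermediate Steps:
$T{\left(l,f \right)} = f + f^{2}$ ($T{\left(l,f \right)} = f^{2} + f = f + f^{2}$)
$\left(T{\left(4,2 \right)} + 38\right) 17 = \left(2 \left(1 + 2\right) + 38\right) 17 = \left(2 \cdot 3 + 38\right) 17 = \left(6 + 38\right) 17 = 44 \cdot 17 = 748$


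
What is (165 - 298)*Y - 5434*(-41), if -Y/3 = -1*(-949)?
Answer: 601445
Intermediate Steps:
Y = -2847 (Y = -(-3)*(-949) = -3*949 = -2847)
(165 - 298)*Y - 5434*(-41) = (165 - 298)*(-2847) - 5434*(-41) = -133*(-2847) + 222794 = 378651 + 222794 = 601445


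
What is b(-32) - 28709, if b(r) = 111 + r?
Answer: -28630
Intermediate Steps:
b(-32) - 28709 = (111 - 32) - 28709 = 79 - 28709 = -28630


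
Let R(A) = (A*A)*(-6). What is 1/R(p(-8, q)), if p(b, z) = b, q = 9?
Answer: -1/384 ≈ -0.0026042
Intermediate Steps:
R(A) = -6*A² (R(A) = A²*(-6) = -6*A²)
1/R(p(-8, q)) = 1/(-6*(-8)²) = 1/(-6*64) = 1/(-384) = -1/384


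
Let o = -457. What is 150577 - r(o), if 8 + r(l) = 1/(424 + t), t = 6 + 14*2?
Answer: 68967929/458 ≈ 1.5059e+5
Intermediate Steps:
t = 34 (t = 6 + 28 = 34)
r(l) = -3663/458 (r(l) = -8 + 1/(424 + 34) = -8 + 1/458 = -3663/458)
150577 - r(o) = 150577 - 1*(-3663/458) = 150577 + 3663/458 = 68967929/458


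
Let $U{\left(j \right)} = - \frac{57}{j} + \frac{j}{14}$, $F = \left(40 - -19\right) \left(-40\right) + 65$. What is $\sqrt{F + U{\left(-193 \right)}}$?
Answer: $\frac{i \sqrt{16853835782}}{2702} \approx 48.047 i$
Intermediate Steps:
$F = -2295$ ($F = \left(40 + 19\right) \left(-40\right) + 65 = 59 \left(-40\right) + 65 = -2360 + 65 = -2295$)
$U{\left(j \right)} = - \frac{57}{j} + \frac{j}{14}$ ($U{\left(j \right)} = - \frac{57}{j} + j \frac{1}{14} = - \frac{57}{j} + \frac{j}{14}$)
$\sqrt{F + U{\left(-193 \right)}} = \sqrt{-2295 + \left(- \frac{57}{-193} + \frac{1}{14} \left(-193\right)\right)} = \sqrt{-2295 - \frac{36451}{2702}} = \sqrt{- \frac{6237541}{2702}} = \frac{i \sqrt{16853835782}}{2702}$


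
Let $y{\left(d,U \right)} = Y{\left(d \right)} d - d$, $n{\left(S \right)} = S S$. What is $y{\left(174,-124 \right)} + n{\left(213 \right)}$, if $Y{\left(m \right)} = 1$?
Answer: $45369$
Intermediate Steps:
$n{\left(S \right)} = S^{2}$
$y{\left(d,U \right)} = 0$ ($y{\left(d,U \right)} = 1 d - d = d - d = 0$)
$y{\left(174,-124 \right)} + n{\left(213 \right)} = 0 + 213^{2} = 0 + 45369 = 45369$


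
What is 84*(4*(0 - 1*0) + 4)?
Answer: 336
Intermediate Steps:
84*(4*(0 - 1*0) + 4) = 84*(4*(0 + 0) + 4) = 84*(4*0 + 4) = 84*(0 + 4) = 84*4 = 336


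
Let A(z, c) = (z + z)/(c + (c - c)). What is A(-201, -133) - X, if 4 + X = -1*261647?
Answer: 34799985/133 ≈ 2.6165e+5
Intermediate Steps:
X = -261651 (X = -4 - 1*261647 = -4 - 261647 = -261651)
A(z, c) = 2*z/c (A(z, c) = (2*z)/(c + 0) = (2*z)/c = 2*z/c)
A(-201, -133) - X = 2*(-201)/(-133) - 1*(-261651) = 2*(-201)*(-1/133) + 261651 = 402/133 + 261651 = 34799985/133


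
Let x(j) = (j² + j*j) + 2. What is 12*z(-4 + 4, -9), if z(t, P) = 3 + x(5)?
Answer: 660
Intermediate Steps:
x(j) = 2 + 2*j² (x(j) = (j² + j²) + 2 = 2*j² + 2 = 2 + 2*j²)
z(t, P) = 55 (z(t, P) = 3 + (2 + 2*5²) = 3 + (2 + 2*25) = 3 + (2 + 50) = 3 + 52 = 55)
12*z(-4 + 4, -9) = 12*55 = 660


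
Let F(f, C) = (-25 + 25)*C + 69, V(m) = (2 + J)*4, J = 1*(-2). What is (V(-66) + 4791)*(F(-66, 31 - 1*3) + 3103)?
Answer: 15197052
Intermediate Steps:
J = -2
V(m) = 0 (V(m) = (2 - 2)*4 = 0*4 = 0)
F(f, C) = 69 (F(f, C) = 0*C + 69 = 0 + 69 = 69)
(V(-66) + 4791)*(F(-66, 31 - 1*3) + 3103) = (0 + 4791)*(69 + 3103) = 4791*3172 = 15197052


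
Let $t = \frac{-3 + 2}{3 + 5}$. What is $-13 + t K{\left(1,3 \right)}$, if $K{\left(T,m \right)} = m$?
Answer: $- \frac{107}{8} \approx -13.375$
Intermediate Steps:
$t = - \frac{1}{8} \approx -0.125$
$-13 + t K{\left(1,3 \right)} = -13 - \frac{3}{8} = - \frac{107}{8}$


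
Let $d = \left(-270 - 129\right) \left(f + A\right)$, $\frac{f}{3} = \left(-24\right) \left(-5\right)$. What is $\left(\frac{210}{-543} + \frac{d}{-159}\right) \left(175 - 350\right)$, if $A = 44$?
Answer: $- \frac{1701311850}{9593} \approx -1.7735 \cdot 10^{5}$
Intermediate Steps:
$f = 360$ ($f = 3 \left(\left(-24\right) \left(-5\right)\right) = 3 \cdot 120 = 360$)
$d = -161196$ ($d = \left(-270 - 129\right) \left(360 + 44\right) = \left(-399\right) 404 = -161196$)
$\left(\frac{210}{-543} + \frac{d}{-159}\right) \left(175 - 350\right) = \left(\frac{210}{-543} - \frac{161196}{-159}\right) \left(175 - 350\right) = \left(210 \left(- \frac{1}{543}\right) - - \frac{53732}{53}\right) \left(-175\right) = \left(- \frac{70}{181} + \frac{53732}{53}\right) \left(-175\right) = \frac{9721782}{9593} \left(-175\right) = - \frac{1701311850}{9593}$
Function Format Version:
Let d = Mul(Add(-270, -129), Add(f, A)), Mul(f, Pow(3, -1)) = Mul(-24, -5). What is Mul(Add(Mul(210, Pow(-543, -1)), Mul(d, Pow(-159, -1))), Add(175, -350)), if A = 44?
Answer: Rational(-1701311850, 9593) ≈ -1.7735e+5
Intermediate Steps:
f = 360 (f = Mul(3, Mul(-24, -5)) = Mul(3, 120) = 360)
d = -161196 (d = Mul(Add(-270, -129), Add(360, 44)) = Mul(-399, 404) = -161196)
Mul(Add(Mul(210, Pow(-543, -1)), Mul(d, Pow(-159, -1))), Add(175, -350)) = Mul(Add(Mul(210, Pow(-543, -1)), Mul(-161196, Pow(-159, -1))), Add(175, -350)) = Mul(Add(Mul(210, Rational(-1, 543)), Mul(-161196, Rational(-1, 159))), -175) = Mul(Add(Rational(-70, 181), Rational(53732, 53)), -175) = Mul(Rational(9721782, 9593), -175) = Rational(-1701311850, 9593)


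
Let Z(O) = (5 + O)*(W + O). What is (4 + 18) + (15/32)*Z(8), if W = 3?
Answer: 2849/32 ≈ 89.031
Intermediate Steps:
Z(O) = (3 + O)*(5 + O) (Z(O) = (5 + O)*(3 + O) = (3 + O)*(5 + O))
(4 + 18) + (15/32)*Z(8) = (4 + 18) + (15/32)*(15 + 8**2 + 8*8) = 22 + (15*(1/32))*(15 + 64 + 64) = 22 + (15/32)*143 = 22 + 2145/32 = 2849/32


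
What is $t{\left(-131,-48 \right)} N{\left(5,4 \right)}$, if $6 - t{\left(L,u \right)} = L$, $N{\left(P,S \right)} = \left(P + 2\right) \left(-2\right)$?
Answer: $-1918$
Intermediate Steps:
$N{\left(P,S \right)} = -4 - 2 P$ ($N{\left(P,S \right)} = \left(2 + P\right) \left(-2\right) = -4 - 2 P$)
$t{\left(L,u \right)} = 6 - L$
$t{\left(-131,-48 \right)} N{\left(5,4 \right)} = \left(6 - -131\right) \left(-4 - 10\right) = \left(6 + 131\right) \left(-4 - 10\right) = 137 \left(-14\right) = -1918$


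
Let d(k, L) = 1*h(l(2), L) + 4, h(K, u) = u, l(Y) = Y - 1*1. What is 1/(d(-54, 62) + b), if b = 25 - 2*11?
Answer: 1/69 ≈ 0.014493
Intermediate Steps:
l(Y) = -1 + Y (l(Y) = Y - 1 = -1 + Y)
d(k, L) = 4 + L (d(k, L) = 1*L + 4 = L + 4 = 4 + L)
b = 3 (b = 25 - 22 = 3)
1/(d(-54, 62) + b) = 1/((4 + 62) + 3) = 1/(66 + 3) = 1/69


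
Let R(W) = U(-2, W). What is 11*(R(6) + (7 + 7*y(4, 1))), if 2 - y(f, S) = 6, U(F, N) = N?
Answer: -165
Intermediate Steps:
R(W) = W
y(f, S) = -4 (y(f, S) = 2 - 1*6 = 2 - 6 = -4)
11*(R(6) + (7 + 7*y(4, 1))) = 11*(6 + (7 + 7*(-4))) = 11*(6 + (7 - 28)) = 11*(6 - 21) = 11*(-15) = -165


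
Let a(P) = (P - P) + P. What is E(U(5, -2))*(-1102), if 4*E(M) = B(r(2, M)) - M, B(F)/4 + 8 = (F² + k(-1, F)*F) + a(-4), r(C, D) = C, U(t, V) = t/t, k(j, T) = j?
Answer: 22591/2 ≈ 11296.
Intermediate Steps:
a(P) = P (a(P) = 0 + P = P)
U(t, V) = 1
B(F) = -48 - 4*F + 4*F² (B(F) = -32 + 4*((F² - F) - 4) = -32 + 4*(-4 + F² - F) = -32 + (-16 - 4*F + 4*F²) = -48 - 4*F + 4*F²)
E(M) = -10 - M/4 (E(M) = ((-48 - 4*2 + 4*2²) - M)/4 = ((-48 - 8 + 4*4) - M)/4 = ((-48 - 8 + 16) - M)/4 = (-40 - M)/4 = -10 - M/4)
E(U(5, -2))*(-1102) = (-10 - ¼*1)*(-1102) = (-10 - ¼)*(-1102) = -41/4*(-1102) = 22591/2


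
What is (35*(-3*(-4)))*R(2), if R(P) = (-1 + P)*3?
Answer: 1260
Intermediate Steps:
R(P) = -3 + 3*P
(35*(-3*(-4)))*R(2) = (35*(-3*(-4)))*(-3 + 3*2) = (35*12)*(-3 + 6) = 420*3 = 1260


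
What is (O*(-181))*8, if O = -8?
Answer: 11584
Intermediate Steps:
(O*(-181))*8 = -8*(-181)*8 = 1448*8 = 11584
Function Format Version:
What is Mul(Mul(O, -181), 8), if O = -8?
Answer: 11584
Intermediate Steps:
Mul(Mul(O, -181), 8) = Mul(Mul(-8, -181), 8) = Mul(1448, 8) = 11584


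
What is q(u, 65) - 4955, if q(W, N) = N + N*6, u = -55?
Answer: -4500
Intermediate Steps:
q(W, N) = 7*N (q(W, N) = N + 6*N = 7*N)
q(u, 65) - 4955 = 7*65 - 4955 = 455 - 4955 = -4500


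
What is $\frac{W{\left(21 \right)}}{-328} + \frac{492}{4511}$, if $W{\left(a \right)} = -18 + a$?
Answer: $\frac{147843}{1479608} \approx 0.09992$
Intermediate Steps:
$\frac{W{\left(21 \right)}}{-328} + \frac{492}{4511} = \frac{-18 + 21}{-328} + \frac{492}{4511} = 3 \left(- \frac{1}{328}\right) + 492 \cdot \frac{1}{4511} = - \frac{3}{328} + \frac{492}{4511} = \frac{147843}{1479608}$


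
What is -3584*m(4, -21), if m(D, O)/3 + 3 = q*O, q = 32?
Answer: 7257600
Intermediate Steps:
m(D, O) = -9 + 96*O (m(D, O) = -9 + 3*(32*O) = -9 + 96*O)
-3584*m(4, -21) = -3584*(-9 + 96*(-21)) = -3584*(-9 - 2016) = -3584*(-2025) = 7257600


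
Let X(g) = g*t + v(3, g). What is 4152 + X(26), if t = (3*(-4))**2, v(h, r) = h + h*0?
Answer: 7899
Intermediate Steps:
v(h, r) = h (v(h, r) = h + 0 = h)
t = 144 (t = (-12)**2 = 144)
X(g) = 3 + 144*g (X(g) = g*144 + 3 = 144*g + 3 = 3 + 144*g)
4152 + X(26) = 4152 + (3 + 144*26) = 4152 + (3 + 3744) = 4152 + 3747 = 7899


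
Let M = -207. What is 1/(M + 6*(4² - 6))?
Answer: -1/147 ≈ -0.0068027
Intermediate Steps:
1/(M + 6*(4² - 6)) = 1/(-207 + 6*(4² - 6)) = 1/(-207 + 6*(16 - 6)) = 1/(-207 + 6*10) = 1/(-207 + 60) = 1/(-147) = -1/147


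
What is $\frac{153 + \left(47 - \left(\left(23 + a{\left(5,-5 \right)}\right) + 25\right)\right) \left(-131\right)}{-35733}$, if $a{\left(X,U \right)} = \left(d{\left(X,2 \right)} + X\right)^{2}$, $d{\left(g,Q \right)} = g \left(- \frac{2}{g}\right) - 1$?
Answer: $- \frac{808}{35733} \approx -0.022612$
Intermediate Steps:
$d{\left(g,Q \right)} = -3$ ($d{\left(g,Q \right)} = -2 - 1 = -3$)
$a{\left(X,U \right)} = \left(-3 + X\right)^{2}$
$\frac{153 + \left(47 - \left(\left(23 + a{\left(5,-5 \right)}\right) + 25\right)\right) \left(-131\right)}{-35733} = \frac{153 + \left(47 - \left(\left(23 + \left(-3 + 5\right)^{2}\right) + 25\right)\right) \left(-131\right)}{-35733} = \left(153 + \left(47 - \left(\left(23 + 2^{2}\right) + 25\right)\right) \left(-131\right)\right) \left(- \frac{1}{35733}\right) = \left(153 + \left(47 - \left(\left(23 + 4\right) + 25\right)\right) \left(-131\right)\right) \left(- \frac{1}{35733}\right) = \left(153 + \left(47 - \left(27 + 25\right)\right) \left(-131\right)\right) \left(- \frac{1}{35733}\right) = \left(153 + \left(47 - 52\right) \left(-131\right)\right) \left(- \frac{1}{35733}\right) = \left(153 - -655\right) \left(- \frac{1}{35733}\right) = \left(153 + 655\right) \left(- \frac{1}{35733}\right) = 808 \left(- \frac{1}{35733}\right) = - \frac{808}{35733}$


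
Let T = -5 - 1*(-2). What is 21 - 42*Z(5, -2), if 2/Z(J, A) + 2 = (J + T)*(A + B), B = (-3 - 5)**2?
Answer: 1239/61 ≈ 20.311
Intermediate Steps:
T = -3 (T = -5 + 2 = -3)
B = 64 (B = (-8)**2 = 64)
Z(J, A) = 2/(-2 + (-3 + J)*(64 + A)) (Z(J, A) = 2/(-2 + (J - 3)*(A + 64)) = 2/(-2 + (-3 + J)*(64 + A)))
21 - 42*Z(5, -2) = 21 - 84/(-194 - 3*(-2) + 64*5 - 2*5) = 21 - 84/(-194 + 6 + 320 - 10) = 21 - 84/122 = 21 - 42*1/61 = 21 - 42/61 = 1239/61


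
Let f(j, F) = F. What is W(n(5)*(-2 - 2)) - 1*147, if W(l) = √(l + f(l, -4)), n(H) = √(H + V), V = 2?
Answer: -147 + 2*I*√(1 + √7) ≈ -147.0 + 3.8188*I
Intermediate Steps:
n(H) = √(2 + H) (n(H) = √(H + 2) = √(2 + H))
W(l) = √(-4 + l) (W(l) = √(l - 4) = √(-4 + l))
W(n(5)*(-2 - 2)) - 1*147 = √(-4 + √(2 + 5)*(-2 - 2)) - 1*147 = √(-4 + √7*(-4)) - 147 = √(-4 - 4*√7) - 147 = -147 + √(-4 - 4*√7)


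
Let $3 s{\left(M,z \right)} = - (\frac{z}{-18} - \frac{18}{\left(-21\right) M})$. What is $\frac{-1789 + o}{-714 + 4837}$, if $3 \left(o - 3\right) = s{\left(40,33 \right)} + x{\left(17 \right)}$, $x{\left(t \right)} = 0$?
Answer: $- \frac{6750319}{15584940} \approx -0.43313$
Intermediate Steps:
$s{\left(M,z \right)} = - \frac{2}{7 M} + \frac{z}{54}$ ($s{\left(M,z \right)} = \frac{\left(-1\right) \left(\frac{z}{-18} - \frac{18}{\left(-21\right) M}\right)}{3} = \frac{\left(-1\right) \left(z \left(- \frac{1}{18}\right) - 18 \left(- \frac{1}{21 M}\right)\right)}{3} = \frac{\left(-1\right) \left(- \frac{z}{18} + \frac{6}{7 M}\right)}{3} = \frac{- \frac{6}{7 M} + \frac{z}{18}}{3} = - \frac{2}{7 M} + \frac{z}{54}$)
$o = \frac{12101}{3780}$ ($o = 3 + \frac{\left(- \frac{2}{7 \cdot 40} + \frac{1}{54} \cdot 33\right) + 0}{3} = 3 + \frac{\left(\left(- \frac{2}{7}\right) \frac{1}{40} + \frac{11}{18}\right) + 0}{3} = 3 + \frac{\left(- \frac{1}{140} + \frac{11}{18}\right) + 0}{3} = 3 + \frac{\frac{761}{1260} + 0}{3} = 3 + \frac{1}{3} \cdot \frac{761}{1260} = 3 + \frac{761}{3780} = \frac{12101}{3780} \approx 3.2013$)
$\frac{-1789 + o}{-714 + 4837} = \frac{-1789 + \frac{12101}{3780}}{-714 + 4837} = - \frac{6750319}{3780 \cdot 4123} = \left(- \frac{6750319}{3780}\right) \frac{1}{4123} = - \frac{6750319}{15584940}$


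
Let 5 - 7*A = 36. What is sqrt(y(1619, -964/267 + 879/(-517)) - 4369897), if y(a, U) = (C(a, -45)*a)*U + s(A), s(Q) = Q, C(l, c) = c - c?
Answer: I*sqrt(214125170)/7 ≈ 2090.4*I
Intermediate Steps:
C(l, c) = 0
A = -31/7 (A = 5/7 - 1/7*36 = 5/7 - 36/7 = -31/7 ≈ -4.4286)
y(a, U) = -31/7 (y(a, U) = (0*a)*U - 31/7 = 0*U - 31/7 = 0 - 31/7 = -31/7)
sqrt(y(1619, -964/267 + 879/(-517)) - 4369897) = sqrt(-31/7 - 4369897) = sqrt(-30589310/7) = I*sqrt(214125170)/7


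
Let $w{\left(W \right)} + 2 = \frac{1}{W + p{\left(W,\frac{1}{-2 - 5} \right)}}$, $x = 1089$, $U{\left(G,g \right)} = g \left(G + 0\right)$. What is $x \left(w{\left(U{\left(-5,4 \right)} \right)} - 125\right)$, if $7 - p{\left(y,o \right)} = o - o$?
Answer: $- \frac{1799028}{13} \approx -1.3839 \cdot 10^{5}$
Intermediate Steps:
$U{\left(G,g \right)} = G g$ ($U{\left(G,g \right)} = g G = G g$)
$p{\left(y,o \right)} = 7$ ($p{\left(y,o \right)} = 7 - \left(o - o\right) = 7 - 0 = 7 + 0 = 7$)
$w{\left(W \right)} = -2 + \frac{1}{7 + W}$ ($w{\left(W \right)} = -2 + \frac{1}{W + 7} = -2 + \frac{1}{7 + W}$)
$x \left(w{\left(U{\left(-5,4 \right)} \right)} - 125\right) = 1089 \left(\frac{-13 - 2 \left(\left(-5\right) 4\right)}{7 - 20} - 125\right) = 1089 \left(\frac{-13 - -40}{7 - 20} - 125\right) = 1089 \left(\frac{-13 + 40}{-13} - 125\right) = 1089 \left(\left(- \frac{1}{13}\right) 27 - 125\right) = 1089 \left(- \frac{27}{13} - 125\right) = 1089 \left(- \frac{1652}{13}\right) = - \frac{1799028}{13}$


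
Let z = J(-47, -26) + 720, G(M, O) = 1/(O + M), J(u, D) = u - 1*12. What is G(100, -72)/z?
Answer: 1/18508 ≈ 5.4031e-5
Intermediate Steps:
J(u, D) = -12 + u (J(u, D) = u - 12 = -12 + u)
G(M, O) = 1/(M + O)
z = 661 (z = (-12 - 47) + 720 = -59 + 720 = 661)
G(100, -72)/z = 1/((100 - 72)*661) = (1/661)/28 = (1/28)*(1/661) = 1/18508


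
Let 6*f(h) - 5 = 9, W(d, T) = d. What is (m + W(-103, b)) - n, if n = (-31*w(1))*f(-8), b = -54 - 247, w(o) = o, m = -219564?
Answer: -658784/3 ≈ -2.1959e+5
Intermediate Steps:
b = -301
f(h) = 7/3 (f(h) = 5/6 + (1/6)*9 = 5/6 + 3/2 = 7/3)
n = -217/3 (n = -31*1*(7/3) = -31*7/3 = -217/3 ≈ -72.333)
(m + W(-103, b)) - n = (-219564 - 103) - 1*(-217/3) = -219667 + 217/3 = -658784/3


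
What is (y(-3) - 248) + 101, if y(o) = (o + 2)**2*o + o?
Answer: -153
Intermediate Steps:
y(o) = o + o*(2 + o)**2 (y(o) = (2 + o)**2*o + o = o*(2 + o)**2 + o = o + o*(2 + o)**2)
(y(-3) - 248) + 101 = (-3*(1 + (2 - 3)**2) - 248) + 101 = (-3*(1 + (-1)**2) - 248) + 101 = (-3*(1 + 1) - 248) + 101 = (-3*2 - 248) + 101 = (-6 - 248) + 101 = -254 + 101 = -153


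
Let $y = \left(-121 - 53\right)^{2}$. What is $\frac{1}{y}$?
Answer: $\frac{1}{30276} \approx 3.3029 \cdot 10^{-5}$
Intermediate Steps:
$y = 30276$ ($y = \left(-174\right)^{2} = 30276$)
$\frac{1}{y} = \frac{1}{30276}$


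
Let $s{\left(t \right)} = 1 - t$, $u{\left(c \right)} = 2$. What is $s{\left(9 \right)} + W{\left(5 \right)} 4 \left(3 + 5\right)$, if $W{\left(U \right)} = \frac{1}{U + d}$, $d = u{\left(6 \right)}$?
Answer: $- \frac{24}{7} \approx -3.4286$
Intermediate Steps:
$d = 2$
$W{\left(U \right)} = \frac{1}{2 + U}$ ($W{\left(U \right)} = \frac{1}{U + 2} = \frac{1}{2 + U}$)
$s{\left(9 \right)} + W{\left(5 \right)} 4 \left(3 + 5\right) = \left(1 - 9\right) + \frac{4 \left(3 + 5\right)}{2 + 5} = \left(1 - 9\right) + \frac{4 \cdot 8}{7} = -8 + \frac{1}{7} \cdot 32 = -8 + \frac{32}{7} = - \frac{24}{7}$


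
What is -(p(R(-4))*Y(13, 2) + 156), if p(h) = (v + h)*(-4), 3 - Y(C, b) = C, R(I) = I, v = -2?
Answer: 84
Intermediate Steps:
Y(C, b) = 3 - C
p(h) = 8 - 4*h (p(h) = (-2 + h)*(-4) = 8 - 4*h)
-(p(R(-4))*Y(13, 2) + 156) = -((8 - 4*(-4))*(3 - 1*13) + 156) = -((8 + 16)*(3 - 13) + 156) = -(24*(-10) + 156) = -(-240 + 156) = -1*(-84) = 84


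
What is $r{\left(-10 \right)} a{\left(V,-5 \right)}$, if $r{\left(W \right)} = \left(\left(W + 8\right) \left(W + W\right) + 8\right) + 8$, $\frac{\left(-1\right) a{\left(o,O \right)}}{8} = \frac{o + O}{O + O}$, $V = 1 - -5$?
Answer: $\frac{224}{5} \approx 44.8$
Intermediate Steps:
$V = 6$ ($V = 1 + 5 = 6$)
$a{\left(o,O \right)} = - \frac{4 \left(O + o\right)}{O}$ ($a{\left(o,O \right)} = - 8 \frac{o + O}{O + O} = - 8 \frac{O + o}{2 O} = - \frac{4 \left(O + o\right)}{O}$)
$r{\left(W \right)} = 16 + 2 W \left(8 + W\right)$ ($r{\left(W \right)} = \left(\left(8 + W\right) 2 W + 8\right) + 8 = \left(2 W \left(8 + W\right) + 8\right) + 8 = \left(8 + 2 W \left(8 + W\right)\right) + 8 = 16 + 2 W \left(8 + W\right)$)
$r{\left(-10 \right)} a{\left(V,-5 \right)} = \left(16 + 2 \left(-10\right)^{2} + 16 \left(-10\right)\right) \left(-4 - \frac{24}{-5}\right) = \left(16 + 2 \cdot 100 - 160\right) \left(-4 - 24 \left(- \frac{1}{5}\right)\right) = \left(16 + 200 - 160\right) \left(-4 + \frac{24}{5}\right) = 56 \cdot \frac{4}{5} = \frac{224}{5}$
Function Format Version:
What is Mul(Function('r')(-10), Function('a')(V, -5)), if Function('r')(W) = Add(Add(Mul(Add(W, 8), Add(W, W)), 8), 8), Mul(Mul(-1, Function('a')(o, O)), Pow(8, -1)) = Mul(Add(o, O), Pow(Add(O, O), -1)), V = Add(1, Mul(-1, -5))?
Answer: Rational(224, 5) ≈ 44.800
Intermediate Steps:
V = 6 (V = Add(1, 5) = 6)
Function('a')(o, O) = Mul(-4, Pow(O, -1), Add(O, o)) (Function('a')(o, O) = Mul(-8, Mul(Add(o, O), Pow(Add(O, O), -1))) = Mul(-8, Mul(Add(O, o), Pow(Mul(2, O), -1))) = Mul(-8, Mul(Add(O, o), Mul(Rational(1, 2), Pow(O, -1)))) = Mul(-8, Mul(Rational(1, 2), Pow(O, -1), Add(O, o))) = Mul(-4, Pow(O, -1), Add(O, o)))
Function('r')(W) = Add(16, Mul(2, W, Add(8, W))) (Function('r')(W) = Add(Add(Mul(Add(8, W), Mul(2, W)), 8), 8) = Add(Add(Mul(2, W, Add(8, W)), 8), 8) = Add(Add(8, Mul(2, W, Add(8, W))), 8) = Add(16, Mul(2, W, Add(8, W))))
Mul(Function('r')(-10), Function('a')(V, -5)) = Mul(Add(16, Mul(2, Pow(-10, 2)), Mul(16, -10)), Add(-4, Mul(-4, 6, Pow(-5, -1)))) = Mul(Add(16, Mul(2, 100), -160), Add(-4, Mul(-4, 6, Rational(-1, 5)))) = Mul(Add(16, 200, -160), Add(-4, Rational(24, 5))) = Mul(56, Rational(4, 5)) = Rational(224, 5)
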